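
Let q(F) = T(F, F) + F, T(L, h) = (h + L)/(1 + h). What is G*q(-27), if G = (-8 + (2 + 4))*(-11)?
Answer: -7128/13 ≈ -548.31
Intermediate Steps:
G = 22 (G = (-8 + 6)*(-11) = -2*(-11) = 22)
T(L, h) = (L + h)/(1 + h)
q(F) = F + 2*F/(1 + F) (q(F) = (F + F)/(1 + F) + F = (2*F)/(1 + F) + F = 2*F/(1 + F) + F = F + 2*F/(1 + F))
G*q(-27) = 22*(-27*(3 - 27)/(1 - 27)) = 22*(-27*(-24)/(-26)) = 22*(-27*(-1/26)*(-24)) = 22*(-324/13) = -7128/13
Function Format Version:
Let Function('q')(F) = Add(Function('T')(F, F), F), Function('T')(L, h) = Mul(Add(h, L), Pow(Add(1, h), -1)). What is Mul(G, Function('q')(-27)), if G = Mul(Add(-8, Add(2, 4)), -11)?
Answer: Rational(-7128, 13) ≈ -548.31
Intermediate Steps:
G = 22 (G = Mul(Add(-8, 6), -11) = Mul(-2, -11) = 22)
Function('T')(L, h) = Mul(Pow(Add(1, h), -1), Add(L, h)) (Function('T')(L, h) = Mul(Add(L, h), Pow(Add(1, h), -1)) = Mul(Pow(Add(1, h), -1), Add(L, h)))
Function('q')(F) = Add(F, Mul(2, F, Pow(Add(1, F), -1))) (Function('q')(F) = Add(Mul(Pow(Add(1, F), -1), Add(F, F)), F) = Add(Mul(Pow(Add(1, F), -1), Mul(2, F)), F) = Add(Mul(2, F, Pow(Add(1, F), -1)), F) = Add(F, Mul(2, F, Pow(Add(1, F), -1))))
Mul(G, Function('q')(-27)) = Mul(22, Mul(-27, Pow(Add(1, -27), -1), Add(3, -27))) = Mul(22, Mul(-27, Pow(-26, -1), -24)) = Mul(22, Mul(-27, Rational(-1, 26), -24)) = Mul(22, Rational(-324, 13)) = Rational(-7128, 13)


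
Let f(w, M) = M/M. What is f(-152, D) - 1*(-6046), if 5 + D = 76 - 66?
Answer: 6047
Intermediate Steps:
D = 5 (D = -5 + (76 - 66) = -5 + 10 = 5)
f(w, M) = 1
f(-152, D) - 1*(-6046) = 1 - 1*(-6046) = 1 + 6046 = 6047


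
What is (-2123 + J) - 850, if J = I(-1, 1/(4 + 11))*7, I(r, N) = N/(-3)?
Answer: -133792/45 ≈ -2973.2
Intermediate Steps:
I(r, N) = -N/3 (I(r, N) = N*(-⅓) = -N/3)
J = -7/45 (J = -1/(3*(4 + 11))*7 = -⅓/15*7 = -⅓*1/15*7 = -1/45*7 = -7/45 ≈ -0.15556)
(-2123 + J) - 850 = (-2123 - 7/45) - 850 = -95542/45 - 850 = -133792/45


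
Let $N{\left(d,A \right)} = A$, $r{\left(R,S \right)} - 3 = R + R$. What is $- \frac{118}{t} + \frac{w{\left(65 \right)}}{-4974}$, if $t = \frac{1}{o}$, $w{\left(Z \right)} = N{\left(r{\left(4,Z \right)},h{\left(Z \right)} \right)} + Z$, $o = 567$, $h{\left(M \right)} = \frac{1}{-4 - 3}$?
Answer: $- \frac{1164766781}{17409} \approx -66906.0$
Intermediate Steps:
$r{\left(R,S \right)} = 3 + 2 R$ ($r{\left(R,S \right)} = 3 + \left(R + R\right) = 3 + 2 R$)
$h{\left(M \right)} = - \frac{1}{7}$ ($h{\left(M \right)} = \frac{1}{-7} = - \frac{1}{7}$)
$w{\left(Z \right)} = - \frac{1}{7} + Z$
$t = \frac{1}{567} \approx 0.0017637$
$- \frac{118}{t} + \frac{w{\left(65 \right)}}{-4974} = - 118 \frac{1}{\frac{1}{567}} + \frac{- \frac{1}{7} + 65}{-4974} = \left(-118\right) 567 + \frac{454}{7} \left(- \frac{1}{4974}\right) = -66906 - \frac{227}{17409} = - \frac{1164766781}{17409}$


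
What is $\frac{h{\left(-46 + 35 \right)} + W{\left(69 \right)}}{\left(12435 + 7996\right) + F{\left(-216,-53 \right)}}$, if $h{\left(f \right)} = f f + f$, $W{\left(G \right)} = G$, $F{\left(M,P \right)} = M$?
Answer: $\frac{179}{20215} \approx 0.0088548$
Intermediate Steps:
$h{\left(f \right)} = f + f^{2}$ ($h{\left(f \right)} = f^{2} + f = f + f^{2}$)
$\frac{h{\left(-46 + 35 \right)} + W{\left(69 \right)}}{\left(12435 + 7996\right) + F{\left(-216,-53 \right)}} = \frac{\left(-46 + 35\right) \left(1 + \left(-46 + 35\right)\right) + 69}{\left(12435 + 7996\right) - 216} = \frac{- 11 \left(1 - 11\right) + 69}{20431 - 216} = \frac{\left(-11\right) \left(-10\right) + 69}{20215} = \left(110 + 69\right) \frac{1}{20215} = 179 \cdot \frac{1}{20215} = \frac{179}{20215}$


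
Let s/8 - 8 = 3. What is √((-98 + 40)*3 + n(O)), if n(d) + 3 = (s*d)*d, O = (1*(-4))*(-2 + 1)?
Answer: √1231 ≈ 35.086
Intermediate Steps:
s = 88 (s = 64 + 8*3 = 64 + 24 = 88)
O = 4 (O = -4*(-1) = 4)
n(d) = -3 + 88*d² (n(d) = -3 + (88*d)*d = -3 + 88*d²)
√((-98 + 40)*3 + n(O)) = √((-98 + 40)*3 + (-3 + 88*4²)) = √(-58*3 + (-3 + 88*16)) = √(-174 + (-3 + 1408)) = √(-174 + 1405) = √1231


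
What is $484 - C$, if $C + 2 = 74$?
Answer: $412$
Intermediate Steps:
$C = 72$ ($C = -2 + 74 = 72$)
$484 - C = 484 - 72 = 412$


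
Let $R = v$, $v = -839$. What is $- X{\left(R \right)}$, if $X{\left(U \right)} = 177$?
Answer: $-177$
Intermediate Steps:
$R = -839$
$- X{\left(R \right)} = \left(-1\right) 177 = -177$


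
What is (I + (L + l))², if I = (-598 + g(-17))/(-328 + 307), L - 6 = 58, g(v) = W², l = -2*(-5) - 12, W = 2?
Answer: 399424/49 ≈ 8151.5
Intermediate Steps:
l = -2 (l = 10 - 12 = -2)
g(v) = 4 (g(v) = 2² = 4)
L = 64 (L = 6 + 58 = 64)
I = 198/7 (I = (-598 + 4)/(-328 + 307) = -594/(-21) = -594*(-1/21) = 198/7 ≈ 28.286)
(I + (L + l))² = (198/7 + (64 - 2))² = (198/7 + 62)² = (632/7)² = 399424/49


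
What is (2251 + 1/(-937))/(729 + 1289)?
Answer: 1054593/945433 ≈ 1.1155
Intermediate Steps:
(2251 + 1/(-937))/(729 + 1289) = (2251 - 1/937)/2018 = (2109186/937)*(1/2018) = 1054593/945433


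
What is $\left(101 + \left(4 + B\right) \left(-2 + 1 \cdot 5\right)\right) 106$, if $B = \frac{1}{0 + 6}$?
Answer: $12031$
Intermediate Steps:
$B = \frac{1}{6} \approx 0.16667$
$\left(101 + \left(4 + B\right) \left(-2 + 1 \cdot 5\right)\right) 106 = \left(101 + \left(4 + \frac{1}{6}\right) \left(-2 + 1 \cdot 5\right)\right) 106 = \left(101 + \frac{25 \left(-2 + 5\right)}{6}\right) 106 = \left(101 + \frac{25}{6} \cdot 3\right) 106 = \left(101 + \frac{25}{2}\right) 106 = \frac{227}{2} \cdot 106 = 12031$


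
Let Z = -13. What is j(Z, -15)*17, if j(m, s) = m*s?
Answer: 3315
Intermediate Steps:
j(Z, -15)*17 = -13*(-15)*17 = 195*17 = 3315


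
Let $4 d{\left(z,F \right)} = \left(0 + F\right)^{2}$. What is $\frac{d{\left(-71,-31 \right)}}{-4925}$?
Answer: $- \frac{961}{19700} \approx -0.048782$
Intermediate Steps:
$d{\left(z,F \right)} = \frac{F^{2}}{4}$ ($d{\left(z,F \right)} = \frac{\left(0 + F\right)^{2}}{4} = \frac{F^{2}}{4}$)
$\frac{d{\left(-71,-31 \right)}}{-4925} = \frac{\frac{1}{4} \left(-31\right)^{2}}{-4925} = \frac{1}{4} \cdot 961 \left(- \frac{1}{4925}\right) = \frac{961}{4} \left(- \frac{1}{4925}\right) = - \frac{961}{19700}$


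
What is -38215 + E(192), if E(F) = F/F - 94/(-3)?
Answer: -114548/3 ≈ -38183.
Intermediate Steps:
E(F) = 97/3 (E(F) = 1 - 94*(-⅓) = 1 + 94/3 = 97/3)
-38215 + E(192) = -38215 + 97/3 = -114548/3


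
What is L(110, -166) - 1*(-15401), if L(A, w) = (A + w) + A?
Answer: 15455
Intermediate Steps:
L(A, w) = w + 2*A
L(110, -166) - 1*(-15401) = (-166 + 2*110) - 1*(-15401) = (-166 + 220) + 15401 = 54 + 15401 = 15455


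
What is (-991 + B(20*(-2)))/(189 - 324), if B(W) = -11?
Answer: 334/45 ≈ 7.4222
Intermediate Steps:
(-991 + B(20*(-2)))/(189 - 324) = (-991 - 11)/(189 - 324) = -1002/(-135) = -1002*(-1/135) = 334/45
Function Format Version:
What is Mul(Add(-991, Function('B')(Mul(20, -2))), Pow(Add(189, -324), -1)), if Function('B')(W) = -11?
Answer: Rational(334, 45) ≈ 7.4222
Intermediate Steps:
Mul(Add(-991, Function('B')(Mul(20, -2))), Pow(Add(189, -324), -1)) = Mul(Add(-991, -11), Pow(Add(189, -324), -1)) = Mul(-1002, Pow(-135, -1)) = Mul(-1002, Rational(-1, 135)) = Rational(334, 45)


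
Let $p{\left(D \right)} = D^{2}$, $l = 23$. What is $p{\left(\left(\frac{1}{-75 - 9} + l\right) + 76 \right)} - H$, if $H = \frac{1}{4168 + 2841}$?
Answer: $\frac{484596820969}{49455504} \approx 9798.6$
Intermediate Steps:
$H = \frac{1}{7009} \approx 0.00014267$
$p{\left(\left(\frac{1}{-75 - 9} + l\right) + 76 \right)} - H = \left(\left(\frac{1}{-75 - 9} + 23\right) + 76\right)^{2} - \frac{1}{7009} = \left(\left(\frac{1}{-84} + 23\right) + 76\right)^{2} - \frac{1}{7009} = \left(\left(- \frac{1}{84} + 23\right) + 76\right)^{2} - \frac{1}{7009} = \left(\frac{1931}{84} + 76\right)^{2} - \frac{1}{7009} = \left(\frac{8315}{84}\right)^{2} - \frac{1}{7009} = \frac{69139225}{7056} - \frac{1}{7009} = \frac{484596820969}{49455504}$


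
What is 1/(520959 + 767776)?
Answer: 1/1288735 ≈ 7.7595e-7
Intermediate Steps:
1/(520959 + 767776) = 1/1288735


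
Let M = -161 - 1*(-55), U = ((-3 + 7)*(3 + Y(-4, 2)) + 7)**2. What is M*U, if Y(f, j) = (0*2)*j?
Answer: -38266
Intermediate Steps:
Y(f, j) = 0 (Y(f, j) = 0*j = 0)
U = 361 (U = ((-3 + 7)*(3 + 0) + 7)**2 = (4*3 + 7)**2 = (12 + 7)**2 = 19**2 = 361)
M = -106 (M = -161 + 55 = -106)
M*U = -106*361 = -38266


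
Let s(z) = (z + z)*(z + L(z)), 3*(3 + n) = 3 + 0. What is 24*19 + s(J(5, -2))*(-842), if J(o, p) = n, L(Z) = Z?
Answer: -13016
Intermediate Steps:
n = -2 (n = -3 + (3 + 0)/3 = -3 + (⅓)*3 = -3 + 1 = -2)
J(o, p) = -2
s(z) = 4*z² (s(z) = (z + z)*(z + z) = (2*z)*(2*z) = 4*z²)
24*19 + s(J(5, -2))*(-842) = 24*19 + (4*(-2)²)*(-842) = 456 + (4*4)*(-842) = 456 + 16*(-842) = 456 - 13472 = -13016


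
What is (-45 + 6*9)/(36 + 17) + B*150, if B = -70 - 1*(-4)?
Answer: -524691/53 ≈ -9899.8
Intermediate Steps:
B = -66 (B = -70 + 4 = -66)
(-45 + 6*9)/(36 + 17) + B*150 = (-45 + 6*9)/(36 + 17) - 66*150 = (-45 + 54)/53 - 9900 = 9*(1/53) - 9900 = 9/53 - 9900 = -524691/53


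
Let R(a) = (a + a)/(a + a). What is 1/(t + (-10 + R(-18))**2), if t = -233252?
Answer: -1/233171 ≈ -4.2887e-6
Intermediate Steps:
R(a) = 1 (R(a) = (2*a)/((2*a)) = (2*a)*(1/(2*a)) = 1)
1/(t + (-10 + R(-18))**2) = 1/(-233252 + (-10 + 1)**2) = 1/(-233252 + (-9)**2) = 1/(-233252 + 81) = 1/(-233171) = -1/233171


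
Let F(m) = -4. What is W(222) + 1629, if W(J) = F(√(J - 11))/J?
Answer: 180817/111 ≈ 1629.0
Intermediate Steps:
W(J) = -4/J
W(222) + 1629 = -4/222 + 1629 = -4*1/222 + 1629 = -2/111 + 1629 = 180817/111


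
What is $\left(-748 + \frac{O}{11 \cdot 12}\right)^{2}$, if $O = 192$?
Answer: $\frac{67436944}{121} \approx 5.5733 \cdot 10^{5}$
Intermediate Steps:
$\left(-748 + \frac{O}{11 \cdot 12}\right)^{2} = \left(-748 + \frac{192}{11 \cdot 12}\right)^{2} = \left(-748 + \frac{192}{132}\right)^{2} = \left(-748 + 192 \cdot \frac{1}{132}\right)^{2} = \left(-748 + \frac{16}{11}\right)^{2} = \left(- \frac{8212}{11}\right)^{2} = \frac{67436944}{121}$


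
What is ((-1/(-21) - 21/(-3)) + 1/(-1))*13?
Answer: 1651/21 ≈ 78.619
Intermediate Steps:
((-1/(-21) - 21/(-3)) + 1/(-1))*13 = ((-1*(-1/21) - 21*(-⅓)) - 1)*13 = ((1/21 + 7) - 1)*13 = (148/21 - 1)*13 = (127/21)*13 = 1651/21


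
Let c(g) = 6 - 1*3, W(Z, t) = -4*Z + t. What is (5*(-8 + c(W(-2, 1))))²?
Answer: 625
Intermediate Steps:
W(Z, t) = t - 4*Z
c(g) = 3 (c(g) = 6 - 3 = 3)
(5*(-8 + c(W(-2, 1))))² = (5*(-8 + 3))² = (5*(-5))² = (-25)² = 625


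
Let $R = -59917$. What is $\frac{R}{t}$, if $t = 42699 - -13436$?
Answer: $- \frac{59917}{56135} \approx -1.0674$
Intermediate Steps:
$t = 56135$ ($t = 42699 + 13436 = 56135$)
$\frac{R}{t} = - \frac{59917}{56135}$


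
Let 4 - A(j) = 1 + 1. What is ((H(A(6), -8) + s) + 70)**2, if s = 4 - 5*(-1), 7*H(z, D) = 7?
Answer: 6400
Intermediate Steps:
A(j) = 2 (A(j) = 4 - (1 + 1) = 4 - 1*2 = 4 - 2 = 2)
H(z, D) = 1 (H(z, D) = (1/7)*7 = 1)
s = 9 (s = 4 + 5 = 9)
((H(A(6), -8) + s) + 70)**2 = ((1 + 9) + 70)**2 = (10 + 70)**2 = 80**2 = 6400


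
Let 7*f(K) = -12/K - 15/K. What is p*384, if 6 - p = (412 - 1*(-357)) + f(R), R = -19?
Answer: -38978304/133 ≈ -2.9307e+5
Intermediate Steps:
f(K) = -27/(7*K) (f(K) = (-12/K - 15/K)/7 = (-27/K)/7 = -27/(7*K))
p = -101506/133 (p = 6 - ((412 - 1*(-357)) - 27/7/(-19)) = 6 - ((412 + 357) - 27/7*(-1/19)) = 6 - (769 + 27/133) = 6 - 1*102304/133 = 6 - 102304/133 = -101506/133 ≈ -763.20)
p*384 = -101506/133*384 = -38978304/133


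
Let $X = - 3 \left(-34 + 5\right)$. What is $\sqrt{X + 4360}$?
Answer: $\sqrt{4447} \approx 66.686$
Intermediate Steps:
$X = 87$ ($X = \left(-3\right) \left(-29\right) = 87$)
$\sqrt{X + 4360} = \sqrt{87 + 4360} = \sqrt{4447}$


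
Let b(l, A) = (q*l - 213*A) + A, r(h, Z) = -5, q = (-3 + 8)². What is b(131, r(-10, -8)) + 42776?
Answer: 47111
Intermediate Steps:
q = 25 (q = 5² = 25)
b(l, A) = -212*A + 25*l (b(l, A) = (25*l - 213*A) + A = (-213*A + 25*l) + A = -212*A + 25*l)
b(131, r(-10, -8)) + 42776 = (-212*(-5) + 25*131) + 42776 = (1060 + 3275) + 42776 = 4335 + 42776 = 47111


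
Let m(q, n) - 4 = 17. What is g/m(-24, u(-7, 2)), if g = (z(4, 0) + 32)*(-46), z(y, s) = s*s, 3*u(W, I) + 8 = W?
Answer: -1472/21 ≈ -70.095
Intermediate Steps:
u(W, I) = -8/3 + W/3
z(y, s) = s**2
m(q, n) = 21 (m(q, n) = 4 + 17 = 21)
g = -1472 (g = (0**2 + 32)*(-46) = (0 + 32)*(-46) = 32*(-46) = -1472)
g/m(-24, u(-7, 2)) = -1472/21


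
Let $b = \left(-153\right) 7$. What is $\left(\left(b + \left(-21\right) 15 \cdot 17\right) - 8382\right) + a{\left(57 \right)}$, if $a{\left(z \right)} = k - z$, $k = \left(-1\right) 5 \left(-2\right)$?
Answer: $-14855$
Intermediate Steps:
$k = 10$ ($k = \left(-5\right) \left(-2\right) = 10$)
$a{\left(z \right)} = 10 - z$
$b = -1071$
$\left(\left(b + \left(-21\right) 15 \cdot 17\right) - 8382\right) + a{\left(57 \right)} = \left(\left(-1071 + \left(-21\right) 15 \cdot 17\right) - 8382\right) + \left(10 - 57\right) = \left(\left(-1071 - 5355\right) - 8382\right) + \left(10 - 57\right) = \left(\left(-1071 - 5355\right) - 8382\right) - 47 = \left(-6426 - 8382\right) - 47 = -14808 - 47 = -14855$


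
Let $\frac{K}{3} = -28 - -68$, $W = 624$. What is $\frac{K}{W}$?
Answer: $\frac{5}{26} \approx 0.19231$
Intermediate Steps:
$K = 120$ ($K = 3 \left(-28 - -68\right) = 3 \left(-28 + 68\right) = 3 \cdot 40 = 120$)
$\frac{K}{W} = \frac{120}{624} = 120 \cdot \frac{1}{624} = \frac{5}{26}$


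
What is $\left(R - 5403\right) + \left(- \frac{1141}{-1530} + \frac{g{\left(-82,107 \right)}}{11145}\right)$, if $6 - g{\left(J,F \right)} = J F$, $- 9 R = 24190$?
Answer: $- \frac{9195771947}{1136790} \approx -8089.2$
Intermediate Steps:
$R = - \frac{24190}{9}$ ($R = \left(- \frac{1}{9}\right) 24190 = - \frac{24190}{9} \approx -2687.8$)
$g{\left(J,F \right)} = 6 - F J$ ($g{\left(J,F \right)} = 6 - J F = 6 - F J$)
$\left(R - 5403\right) + \left(- \frac{1141}{-1530} + \frac{g{\left(-82,107 \right)}}{11145}\right) = \left(- \frac{24190}{9} - 5403\right) - \left(- \frac{1141}{1530} - \frac{6 - 107 \left(-82\right)}{11145}\right) = - \frac{72817}{9} - \left(- \frac{1141}{1530} - \left(6 + 8774\right) \frac{1}{11145}\right) = - \frac{72817}{9} + \left(\frac{1141}{1530} + 8780 \cdot \frac{1}{11145}\right) = - \frac{72817}{9} + \left(\frac{1141}{1530} + \frac{1756}{2229}\right) = - \frac{72817}{9} + \frac{1743323}{1136790} = - \frac{9195771947}{1136790}$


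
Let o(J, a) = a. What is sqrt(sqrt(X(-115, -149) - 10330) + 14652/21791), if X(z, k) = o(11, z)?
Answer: sqrt(2638692 + 3924361*I*sqrt(10445))/1981 ≈ 7.172 + 7.125*I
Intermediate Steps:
X(z, k) = z
sqrt(sqrt(X(-115, -149) - 10330) + 14652/21791) = sqrt(sqrt(-115 - 10330) + 14652/21791) = sqrt(sqrt(-10445) + 14652*(1/21791)) = sqrt(I*sqrt(10445) + 1332/1981) = sqrt(1332/1981 + I*sqrt(10445))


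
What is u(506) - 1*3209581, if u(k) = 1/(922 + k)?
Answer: -4583281667/1428 ≈ -3.2096e+6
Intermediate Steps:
u(506) - 1*3209581 = 1/(922 + 506) - 1*3209581 = 1/1428 - 3209581 = -4583281667/1428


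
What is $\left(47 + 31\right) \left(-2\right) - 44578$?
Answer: $-44734$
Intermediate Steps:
$\left(47 + 31\right) \left(-2\right) - 44578 = 78 \left(-2\right) - 44578 = -156 - 44578 = -44734$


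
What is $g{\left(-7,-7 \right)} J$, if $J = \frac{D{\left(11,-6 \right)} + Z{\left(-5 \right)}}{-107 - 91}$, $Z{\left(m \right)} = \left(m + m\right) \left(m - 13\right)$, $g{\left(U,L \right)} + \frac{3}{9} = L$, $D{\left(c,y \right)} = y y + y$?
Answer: $\frac{70}{9} \approx 7.7778$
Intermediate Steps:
$D{\left(c,y \right)} = y + y^{2}$ ($D{\left(c,y \right)} = y^{2} + y = y + y^{2}$)
$g{\left(U,L \right)} = - \frac{1}{3} + L$
$Z{\left(m \right)} = 2 m \left(-13 + m\right)$
$J = - \frac{35}{33}$ ($J = \frac{- 6 \left(1 - 6\right) + 2 \left(-5\right) \left(-13 - 5\right)}{-107 - 91} = \frac{\left(-6\right) \left(-5\right) + 2 \left(-5\right) \left(-18\right)}{-198} = \left(30 + 180\right) \left(- \frac{1}{198}\right) = 210 \left(- \frac{1}{198}\right) = - \frac{35}{33} \approx -1.0606$)
$g{\left(-7,-7 \right)} J = \left(- \frac{1}{3} - 7\right) \left(- \frac{35}{33}\right) = \left(- \frac{22}{3}\right) \left(- \frac{35}{33}\right) = \frac{70}{9}$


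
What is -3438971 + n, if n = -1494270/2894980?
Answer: -995575375985/289498 ≈ -3.4390e+6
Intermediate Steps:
n = -149427/289498 (n = -1494270*1/2894980 = -149427/289498 ≈ -0.51616)
-3438971 + n = -3438971 - 149427/289498 = -995575375985/289498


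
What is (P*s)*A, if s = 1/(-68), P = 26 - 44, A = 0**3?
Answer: 0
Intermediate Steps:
A = 0
P = -18
s = -1/68 ≈ -0.014706
(P*s)*A = -18*(-1/68)*0 = (9/34)*0 = 0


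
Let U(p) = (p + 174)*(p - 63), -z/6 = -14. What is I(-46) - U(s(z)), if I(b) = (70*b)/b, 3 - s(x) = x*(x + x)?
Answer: -197486750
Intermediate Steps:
z = 84 (z = -6*(-14) = 84)
s(x) = 3 - 2*x² (s(x) = 3 - x*(x + x) = 3 - x*2*x = 3 - 2*x²)
U(p) = (-63 + p)*(174 + p) (U(p) = (174 + p)*(-63 + p) = (-63 + p)*(174 + p))
I(b) = 70
I(-46) - U(s(z)) = 70 - (-10962 + (3 - 2*84²)² + 111*(3 - 2*84²)) = 70 - (-10962 + (3 - 2*7056)² + 111*(3 - 2*7056)) = 70 - (-10962 + (3 - 14112)² + 111*(3 - 14112)) = 70 - (-10962 + (-14109)² + 111*(-14109)) = 70 - (-10962 + 199063881 - 1566099) = 70 - 1*197486820 = 70 - 197486820 = -197486750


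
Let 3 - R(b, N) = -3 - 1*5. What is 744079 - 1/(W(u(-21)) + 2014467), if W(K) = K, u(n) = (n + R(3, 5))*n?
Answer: 1499078847482/2014677 ≈ 7.4408e+5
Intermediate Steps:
R(b, N) = 11 (R(b, N) = 3 - (-3 - 1*5) = 3 - (-3 - 5) = 3 - 1*(-8) = 3 + 8 = 11)
u(n) = n*(11 + n) (u(n) = (n + 11)*n = (11 + n)*n = n*(11 + n))
744079 - 1/(W(u(-21)) + 2014467) = 744079 - 1/(-21*(11 - 21) + 2014467) = 744079 - 1/(-21*(-10) + 2014467) = 744079 - 1/(210 + 2014467) = 744079 - 1/2014677 = 1499078847482/2014677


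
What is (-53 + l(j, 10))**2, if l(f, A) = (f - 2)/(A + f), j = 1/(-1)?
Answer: 25600/9 ≈ 2844.4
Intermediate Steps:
j = -1
l(f, A) = (-2 + f)/(A + f)
(-53 + l(j, 10))**2 = (-53 + (-2 - 1)/(10 - 1))**2 = (-53 - 3/9)**2 = (-53 + (1/9)*(-3))**2 = (-53 - 1/3)**2 = (-160/3)**2 = 25600/9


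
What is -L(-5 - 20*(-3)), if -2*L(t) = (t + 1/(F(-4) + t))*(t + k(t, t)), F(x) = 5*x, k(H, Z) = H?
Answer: 21186/7 ≈ 3026.6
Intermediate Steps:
L(t) = -t*(t + 1/(-20 + t)) (L(t) = -(t + 1/(5*(-4) + t))*(t + t)/2 = -(t + 1/(-20 + t))*2*t/2 = -t*(t + 1/(-20 + t)))
-L(-5 - 20*(-3)) = -(-5 - 20*(-3))*(-1 - (-5 - 20*(-3))² + 20*(-5 - 20*(-3)))/(-20 + (-5 - 20*(-3))) = -(-5 - 4*(-15))*(-1 - (-5 - 4*(-15))² + 20*(-5 - 4*(-15)))/(-20 + (-5 - 4*(-15))) = -(-5 + 60)*(-1 - (-5 + 60)² + 20*(-5 + 60))/(-20 + (-5 + 60)) = -55*(-1 - 1*55² + 20*55)/(-20 + 55) = -55*(-1 - 1*3025 + 1100)/35 = -55*(-1 - 3025 + 1100)/35 = -55*(-1926)/35 = -1*(-21186/7) = 21186/7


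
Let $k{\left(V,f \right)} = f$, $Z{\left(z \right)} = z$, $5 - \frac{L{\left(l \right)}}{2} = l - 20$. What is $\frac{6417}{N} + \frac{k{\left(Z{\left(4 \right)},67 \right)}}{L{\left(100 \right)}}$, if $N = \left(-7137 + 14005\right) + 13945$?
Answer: $- \frac{431921}{3121950} \approx -0.13835$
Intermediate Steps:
$L{\left(l \right)} = 50 - 2 l$ ($L{\left(l \right)} = 10 - 2 \left(l - 20\right) = 10 - 2 \left(-20 + l\right) = 10 - \left(-40 + 2 l\right) = 50 - 2 l$)
$N = 20813$ ($N = 6868 + 13945 = 20813$)
$\frac{6417}{N} + \frac{k{\left(Z{\left(4 \right)},67 \right)}}{L{\left(100 \right)}} = \frac{6417}{20813} + \frac{67}{50 - 200} = 6417 \cdot \frac{1}{20813} + \frac{67}{50 - 200} = \frac{6417}{20813} + \frac{67}{-150} = \frac{6417}{20813} + 67 \left(- \frac{1}{150}\right) = \frac{6417}{20813} - \frac{67}{150} = - \frac{431921}{3121950}$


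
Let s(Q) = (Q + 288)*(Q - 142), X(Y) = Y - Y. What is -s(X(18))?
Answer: 40896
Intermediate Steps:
X(Y) = 0
s(Q) = (-142 + Q)*(288 + Q) (s(Q) = (288 + Q)*(-142 + Q) = (-142 + Q)*(288 + Q))
-s(X(18)) = -(-40896 + 0² + 146*0) = -(-40896 + 0 + 0) = -1*(-40896) = 40896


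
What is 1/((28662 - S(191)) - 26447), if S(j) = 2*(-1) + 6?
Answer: 1/2211 ≈ 0.00045228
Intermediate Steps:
S(j) = 4 (S(j) = -2 + 6 = 4)
1/((28662 - S(191)) - 26447) = 1/((28662 - 1*4) - 26447) = 1/((28662 - 4) - 26447) = 1/(28658 - 26447) = 1/2211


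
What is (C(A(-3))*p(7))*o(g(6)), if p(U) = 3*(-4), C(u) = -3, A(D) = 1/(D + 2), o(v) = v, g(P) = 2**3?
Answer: 288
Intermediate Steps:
g(P) = 8
A(D) = 1/(2 + D)
p(U) = -12
(C(A(-3))*p(7))*o(g(6)) = -3*(-12)*8 = 36*8 = 288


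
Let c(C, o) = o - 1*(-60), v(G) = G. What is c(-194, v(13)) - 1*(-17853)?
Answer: 17926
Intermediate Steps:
c(C, o) = 60 + o (c(C, o) = o + 60 = 60 + o)
c(-194, v(13)) - 1*(-17853) = (60 + 13) - 1*(-17853) = 73 + 17853 = 17926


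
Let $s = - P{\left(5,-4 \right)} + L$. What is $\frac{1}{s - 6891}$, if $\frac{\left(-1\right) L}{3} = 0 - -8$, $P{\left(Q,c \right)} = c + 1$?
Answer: $- \frac{1}{6912} \approx -0.00014468$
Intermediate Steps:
$P{\left(Q,c \right)} = 1 + c$
$L = -24$ ($L = - 3 \left(0 - -8\right) = - 3 \left(0 + 8\right) = \left(-3\right) 8 = -24$)
$s = -21$ ($s = - (1 - 4) - 24 = \left(-1\right) \left(-3\right) - 24 = 3 - 24 = -21$)
$\frac{1}{s - 6891} = \frac{1}{-21 - 6891} = \frac{1}{-6912} = - \frac{1}{6912}$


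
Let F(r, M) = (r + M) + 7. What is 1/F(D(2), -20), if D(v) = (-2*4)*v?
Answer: -1/29 ≈ -0.034483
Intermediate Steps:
D(v) = -8*v
F(r, M) = 7 + M + r (F(r, M) = (M + r) + 7 = 7 + M + r)
1/F(D(2), -20) = 1/(7 - 20 - 8*2) = 1/(7 - 20 - 16) = 1/(-29) = -1/29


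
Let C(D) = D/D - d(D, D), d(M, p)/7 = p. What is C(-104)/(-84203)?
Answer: -729/84203 ≈ -0.0086576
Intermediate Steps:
d(M, p) = 7*p
C(D) = 1 - 7*D (C(D) = D/D - 7*D = 1 - 7*D)
C(-104)/(-84203) = (1 - 7*(-104))/(-84203) = (1 + 728)*(-1/84203) = 729*(-1/84203) = -729/84203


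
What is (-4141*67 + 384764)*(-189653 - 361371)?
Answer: -59134242608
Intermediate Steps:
(-4141*67 + 384764)*(-189653 - 361371) = (-277447 + 384764)*(-551024) = 107317*(-551024) = -59134242608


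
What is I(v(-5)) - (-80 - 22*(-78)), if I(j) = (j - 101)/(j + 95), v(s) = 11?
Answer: -86753/53 ≈ -1636.8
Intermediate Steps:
I(j) = (-101 + j)/(95 + j)
I(v(-5)) - (-80 - 22*(-78)) = (-101 + 11)/(95 + 11) - (-80 - 22*(-78)) = -90/106 - (-80 + 1716) = (1/106)*(-90) - 1*1636 = -45/53 - 1636 = -86753/53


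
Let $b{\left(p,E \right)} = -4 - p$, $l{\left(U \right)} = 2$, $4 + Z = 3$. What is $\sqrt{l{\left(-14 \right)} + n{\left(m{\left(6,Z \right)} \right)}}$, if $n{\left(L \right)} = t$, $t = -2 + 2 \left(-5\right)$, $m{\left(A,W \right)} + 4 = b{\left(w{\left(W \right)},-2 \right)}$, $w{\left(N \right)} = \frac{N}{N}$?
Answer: $i \sqrt{10} \approx 3.1623 i$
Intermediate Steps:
$Z = -1$ ($Z = -4 + 3 = -1$)
$w{\left(N \right)} = 1$
$m{\left(A,W \right)} = -9$ ($m{\left(A,W \right)} = -4 - 5 = -9$)
$t = -12$ ($t = -2 - 10 = -12$)
$n{\left(L \right)} = -12$
$\sqrt{l{\left(-14 \right)} + n{\left(m{\left(6,Z \right)} \right)}} = \sqrt{2 - 12} = \sqrt{-10} = i \sqrt{10}$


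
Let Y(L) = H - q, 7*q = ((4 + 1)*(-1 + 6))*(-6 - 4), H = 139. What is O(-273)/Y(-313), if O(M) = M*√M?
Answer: -1911*I*√273/1223 ≈ -25.818*I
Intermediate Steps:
O(M) = M^(3/2)
q = -250/7 (q = (((4 + 1)*(-1 + 6))*(-6 - 4))/7 = ((5*5)*(-10))/7 = (25*(-10))/7 = (⅐)*(-250) = -250/7 ≈ -35.714)
Y(L) = 1223/7 (Y(L) = 139 - 1*(-250/7) = 139 + 250/7 = 1223/7)
O(-273)/Y(-313) = (-273)^(3/2)/(1223/7) = -273*I*√273*(7/1223) = -1911*I*√273/1223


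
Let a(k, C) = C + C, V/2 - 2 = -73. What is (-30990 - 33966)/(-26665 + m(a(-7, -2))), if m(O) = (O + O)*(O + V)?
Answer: 21652/8499 ≈ 2.5476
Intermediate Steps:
V = -142 (V = 4 + 2*(-73) = 4 - 146 = -142)
a(k, C) = 2*C
m(O) = 2*O*(-142 + O) (m(O) = (O + O)*(O - 142) = (2*O)*(-142 + O) = 2*O*(-142 + O))
(-30990 - 33966)/(-26665 + m(a(-7, -2))) = (-30990 - 33966)/(-26665 + 2*(2*(-2))*(-142 + 2*(-2))) = -64956/(-26665 + 2*(-4)*(-142 - 4)) = -64956/(-26665 + 2*(-4)*(-146)) = -64956/(-26665 + 1168) = -64956/(-25497) = -64956*(-1/25497) = 21652/8499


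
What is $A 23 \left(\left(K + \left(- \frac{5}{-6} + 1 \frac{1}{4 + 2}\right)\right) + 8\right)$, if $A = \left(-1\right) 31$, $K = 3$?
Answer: $-8556$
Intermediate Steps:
$A = -31$
$A 23 \left(\left(K + \left(- \frac{5}{-6} + 1 \frac{1}{4 + 2}\right)\right) + 8\right) = \left(-31\right) 23 \left(\left(3 + \left(- \frac{5}{-6} + 1 \frac{1}{4 + 2}\right)\right) + 8\right) = - 713 \left(\left(3 + \left(\left(-5\right) \left(- \frac{1}{6}\right) + 1 \cdot \frac{1}{6}\right)\right) + 8\right) = - 713 \left(\left(3 + \left(\frac{5}{6} + 1 \cdot \frac{1}{6}\right)\right) + 8\right) = - 713 \left(\left(3 + \left(\frac{5}{6} + \frac{1}{6}\right)\right) + 8\right) = - 713 \left(\left(3 + 1\right) + 8\right) = - 713 \left(4 + 8\right) = \left(-713\right) 12 = -8556$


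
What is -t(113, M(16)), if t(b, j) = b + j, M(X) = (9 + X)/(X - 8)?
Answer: -929/8 ≈ -116.13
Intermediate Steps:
M(X) = (9 + X)/(-8 + X)
-t(113, M(16)) = -(113 + (9 + 16)/(-8 + 16)) = -(113 + 25/8) = -1*929/8 = -929/8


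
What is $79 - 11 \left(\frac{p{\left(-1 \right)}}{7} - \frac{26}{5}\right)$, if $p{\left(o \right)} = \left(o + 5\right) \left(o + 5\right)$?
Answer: $\frac{3887}{35} \approx 111.06$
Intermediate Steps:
$p{\left(o \right)} = \left(5 + o\right)^{2}$ ($p{\left(o \right)} = \left(5 + o\right) \left(5 + o\right) = \left(5 + o\right)^{2}$)
$79 - 11 \left(\frac{p{\left(-1 \right)}}{7} - \frac{26}{5}\right) = 79 - 11 \left(\frac{\left(5 - 1\right)^{2}}{7} - \frac{26}{5}\right) = 79 - 11 \left(4^{2} \cdot \frac{1}{7} - \frac{26}{5}\right) = 79 - 11 \left(16 \cdot \frac{1}{7} - \frac{26}{5}\right) = 79 - 11 \left(\frac{16}{7} - \frac{26}{5}\right) = 79 - - \frac{1122}{35} = 79 + \frac{1122}{35} = \frac{3887}{35}$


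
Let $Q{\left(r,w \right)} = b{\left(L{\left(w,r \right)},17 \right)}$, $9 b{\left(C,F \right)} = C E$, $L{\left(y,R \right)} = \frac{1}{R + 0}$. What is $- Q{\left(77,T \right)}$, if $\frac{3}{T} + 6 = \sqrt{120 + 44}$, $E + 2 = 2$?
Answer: $0$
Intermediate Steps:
$E = 0$ ($E = -2 + 2 = 0$)
$T = \frac{3}{-6 + 2 \sqrt{41}}$ ($T = \frac{3}{-6 + \sqrt{120 + 44}} = \frac{3}{-6 + \sqrt{164}} = \frac{3}{-6 + 2 \sqrt{41}} \approx 0.44077$)
$L{\left(y,R \right)} = \frac{1}{R}$
$b{\left(C,F \right)} = 0$ ($b{\left(C,F \right)} = \frac{C 0}{9} = \frac{1}{9} \cdot 0 = 0$)
$Q{\left(r,w \right)} = 0$
$- Q{\left(77,T \right)} = \left(-1\right) 0 = 0$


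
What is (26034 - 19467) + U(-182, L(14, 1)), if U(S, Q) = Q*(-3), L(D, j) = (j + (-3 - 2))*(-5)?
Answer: 6507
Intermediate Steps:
L(D, j) = 25 - 5*j (L(D, j) = (j - 5)*(-5) = (-5 + j)*(-5) = 25 - 5*j)
U(S, Q) = -3*Q
(26034 - 19467) + U(-182, L(14, 1)) = (26034 - 19467) - 3*(25 - 5*1) = 6567 - 3*(25 - 5) = 6567 - 3*20 = 6567 - 60 = 6507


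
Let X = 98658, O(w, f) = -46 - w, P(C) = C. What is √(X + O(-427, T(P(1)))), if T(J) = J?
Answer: √99039 ≈ 314.70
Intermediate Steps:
√(X + O(-427, T(P(1)))) = √(98658 + (-46 - 1*(-427))) = √(98658 + (-46 + 427)) = √(98658 + 381) = √99039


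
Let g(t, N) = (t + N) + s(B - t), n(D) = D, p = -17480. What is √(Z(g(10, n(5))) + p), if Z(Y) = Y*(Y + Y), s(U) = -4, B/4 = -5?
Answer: 13*I*√102 ≈ 131.29*I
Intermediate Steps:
B = -20 (B = 4*(-5) = -20)
g(t, N) = -4 + N + t (g(t, N) = (t + N) - 4 = (N + t) - 4 = -4 + N + t)
Z(Y) = 2*Y² (Z(Y) = Y*(2*Y) = 2*Y²)
√(Z(g(10, n(5))) + p) = √(2*(-4 + 5 + 10)² - 17480) = √(2*11² - 17480) = √(2*121 - 17480) = √(242 - 17480) = √(-17238) = 13*I*√102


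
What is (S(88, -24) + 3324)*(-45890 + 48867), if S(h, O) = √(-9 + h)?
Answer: 9895548 + 2977*√79 ≈ 9.9220e+6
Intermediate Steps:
(S(88, -24) + 3324)*(-45890 + 48867) = (√(-9 + 88) + 3324)*(-45890 + 48867) = (√79 + 3324)*2977 = (3324 + √79)*2977 = 9895548 + 2977*√79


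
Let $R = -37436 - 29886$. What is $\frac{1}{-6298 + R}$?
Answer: $- \frac{1}{73620} \approx -1.3583 \cdot 10^{-5}$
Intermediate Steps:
$R = -67322$
$\frac{1}{-6298 + R} = \frac{1}{-6298 - 67322} = \frac{1}{-73620} = - \frac{1}{73620}$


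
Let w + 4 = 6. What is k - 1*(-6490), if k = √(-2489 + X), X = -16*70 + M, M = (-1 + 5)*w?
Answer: 6490 + I*√3601 ≈ 6490.0 + 60.008*I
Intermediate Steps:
w = 2 (w = -4 + 6 = 2)
M = 8 (M = (-1 + 5)*2 = 4*2 = 8)
X = -1112 (X = -16*70 + 8 = -1120 + 8 = -1112)
k = I*√3601 (k = √(-2489 - 1112) = √(-3601) = I*√3601 ≈ 60.008*I)
k - 1*(-6490) = I*√3601 - 1*(-6490) = I*√3601 + 6490 = 6490 + I*√3601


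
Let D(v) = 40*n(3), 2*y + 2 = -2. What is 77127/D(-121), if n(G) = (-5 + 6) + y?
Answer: -77127/40 ≈ -1928.2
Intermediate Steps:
y = -2 (y = -1 + (½)*(-2) = -1 - 1 = -2)
n(G) = -1 (n(G) = (-5 + 6) - 2 = 1 - 2 = -1)
D(v) = -40 (D(v) = 40*(-1) = -40)
77127/D(-121) = 77127/(-40) = 77127*(-1/40) = -77127/40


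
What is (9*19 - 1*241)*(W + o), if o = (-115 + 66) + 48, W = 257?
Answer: -17920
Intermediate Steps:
o = -1 (o = -49 + 48 = -1)
(9*19 - 1*241)*(W + o) = (9*19 - 1*241)*(257 - 1) = (171 - 241)*256 = -70*256 = -17920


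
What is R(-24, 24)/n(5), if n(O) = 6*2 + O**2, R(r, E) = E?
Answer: 24/37 ≈ 0.64865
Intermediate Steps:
n(O) = 12 + O**2
R(-24, 24)/n(5) = 24/(12 + 5**2) = 24/(12 + 25) = 24/37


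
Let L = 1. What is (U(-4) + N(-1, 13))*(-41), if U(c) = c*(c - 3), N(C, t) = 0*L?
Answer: -1148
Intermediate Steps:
N(C, t) = 0 (N(C, t) = 0*1 = 0)
U(c) = c*(-3 + c)
(U(-4) + N(-1, 13))*(-41) = (-4*(-3 - 4) + 0)*(-41) = (-4*(-7) + 0)*(-41) = (28 + 0)*(-41) = 28*(-41) = -1148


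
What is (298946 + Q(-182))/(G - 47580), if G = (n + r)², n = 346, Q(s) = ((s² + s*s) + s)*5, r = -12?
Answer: 157319/15994 ≈ 9.8361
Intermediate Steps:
Q(s) = 5*s + 10*s² (Q(s) = ((s² + s²) + s)*5 = (2*s² + s)*5 = (s + 2*s²)*5 = 5*s + 10*s²)
G = 111556 (G = (346 - 12)² = 334² = 111556)
(298946 + Q(-182))/(G - 47580) = (298946 + 5*(-182)*(1 + 2*(-182)))/(111556 - 47580) = (298946 + 5*(-182)*(1 - 364))/63976 = (298946 + 5*(-182)*(-363))*(1/63976) = (298946 + 330330)*(1/63976) = 629276*(1/63976) = 157319/15994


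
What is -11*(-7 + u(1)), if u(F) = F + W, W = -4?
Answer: 110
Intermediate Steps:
u(F) = -4 + F (u(F) = F - 4 = -4 + F)
-11*(-7 + u(1)) = -11*(-7 + (-4 + 1)) = -11*(-7 - 3) = -11*(-10) = 110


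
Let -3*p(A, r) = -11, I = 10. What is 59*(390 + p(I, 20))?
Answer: 69679/3 ≈ 23226.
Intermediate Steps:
p(A, r) = 11/3 (p(A, r) = -⅓*(-11) = 11/3)
59*(390 + p(I, 20)) = 59*(390 + 11/3) = 59*(1181/3) = 69679/3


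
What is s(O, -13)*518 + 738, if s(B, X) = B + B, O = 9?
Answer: 10062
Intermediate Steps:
s(B, X) = 2*B
s(O, -13)*518 + 738 = (2*9)*518 + 738 = 18*518 + 738 = 9324 + 738 = 10062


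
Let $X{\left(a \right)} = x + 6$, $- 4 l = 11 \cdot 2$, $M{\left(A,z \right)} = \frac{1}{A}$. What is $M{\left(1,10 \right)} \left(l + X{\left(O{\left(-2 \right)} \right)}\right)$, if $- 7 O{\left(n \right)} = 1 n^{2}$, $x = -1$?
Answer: $- \frac{1}{2} \approx -0.5$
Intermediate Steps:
$O{\left(n \right)} = - \frac{n^{2}}{7}$ ($O{\left(n \right)} = - \frac{1 n^{2}}{7} = - \frac{n^{2}}{7}$)
$l = - \frac{11}{2}$ ($l = - \frac{11 \cdot 2}{4} = \left(- \frac{1}{4}\right) 22 = - \frac{11}{2} \approx -5.5$)
$X{\left(a \right)} = 5$ ($X{\left(a \right)} = -1 + 6 = 5$)
$M{\left(1,10 \right)} \left(l + X{\left(O{\left(-2 \right)} \right)}\right) = \frac{- \frac{11}{2} + 5}{1} = 1 \left(- \frac{1}{2}\right) = - \frac{1}{2}$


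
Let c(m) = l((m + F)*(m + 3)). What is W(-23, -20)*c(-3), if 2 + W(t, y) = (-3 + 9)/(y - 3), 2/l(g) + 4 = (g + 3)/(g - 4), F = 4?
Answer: 416/437 ≈ 0.95195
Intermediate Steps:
l(g) = 2/(-4 + (3 + g)/(-4 + g)) (l(g) = 2/(-4 + (g + 3)/(g - 4)) = 2/(-4 + (3 + g)/(-4 + g)))
c(m) = 2*(4 - (3 + m)*(4 + m))/(-19 + 3*(3 + m)*(4 + m)) (c(m) = 2*(4 - (m + 4)*(m + 3))/(-19 + 3*((m + 4)*(m + 3))) = 2*(4 - (4 + m)*(3 + m))/(-19 + 3*((4 + m)*(3 + m))) = 2*(4 - (3 + m)*(4 + m))/(-19 + 3*((3 + m)*(4 + m))) = 2*(4 - (3 + m)*(4 + m))/(-19 + 3*(3 + m)*(4 + m)))
W(t, y) = -2 + 6/(-3 + y) (W(t, y) = -2 + (-3 + 9)/(y - 3) = -2 + 6/(-3 + y))
W(-23, -20)*c(-3) = (2*(6 - 1*(-20))/(-3 - 20))*(2*(-8 - 1*(-3)² - 7*(-3))/(17 + 3*(-3)² + 21*(-3))) = (2*(6 + 20)/(-23))*(2*(-8 - 1*9 + 21)/(17 + 3*9 - 63)) = (2*(-1/23)*26)*(2*(-8 - 9 + 21)/(17 + 27 - 63)) = -104*4/(23*(-19)) = -104*(-1)*4/(23*19) = -52/23*(-8/19) = 416/437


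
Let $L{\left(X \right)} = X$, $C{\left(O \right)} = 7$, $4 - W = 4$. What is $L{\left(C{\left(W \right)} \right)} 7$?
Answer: $49$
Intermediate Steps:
$W = 0$ ($W = 4 - 4 = 0$)
$L{\left(C{\left(W \right)} \right)} 7 = 7 \cdot 7 = 49$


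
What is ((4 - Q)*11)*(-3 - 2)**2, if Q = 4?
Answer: 0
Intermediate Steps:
((4 - Q)*11)*(-3 - 2)**2 = ((4 - 1*4)*11)*(-3 - 2)**2 = ((4 - 4)*11)*(-5)**2 = (0*11)*25 = 0*25 = 0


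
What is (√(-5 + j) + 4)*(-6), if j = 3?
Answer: -24 - 6*I*√2 ≈ -24.0 - 8.4853*I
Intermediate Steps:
(√(-5 + j) + 4)*(-6) = (√(-5 + 3) + 4)*(-6) = (√(-2) + 4)*(-6) = (I*√2 + 4)*(-6) = (4 + I*√2)*(-6) = -24 - 6*I*√2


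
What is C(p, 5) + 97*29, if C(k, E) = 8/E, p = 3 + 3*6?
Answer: 14073/5 ≈ 2814.6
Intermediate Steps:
p = 21 (p = 3 + 18 = 21)
C(p, 5) + 97*29 = 8/5 + 97*29 = 8*(⅕) + 2813 = 8/5 + 2813 = 14073/5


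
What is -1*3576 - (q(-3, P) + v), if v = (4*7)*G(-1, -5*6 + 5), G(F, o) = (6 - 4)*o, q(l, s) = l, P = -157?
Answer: -2173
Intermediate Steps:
G(F, o) = 2*o
v = -1400 (v = (4*7)*(2*(-5*6 + 5)) = 28*(2*(-30 + 5)) = 28*(2*(-25)) = 28*(-50) = -1400)
-1*3576 - (q(-3, P) + v) = -1*3576 - (-3 - 1400) = -3576 - 1*(-1403) = -3576 + 1403 = -2173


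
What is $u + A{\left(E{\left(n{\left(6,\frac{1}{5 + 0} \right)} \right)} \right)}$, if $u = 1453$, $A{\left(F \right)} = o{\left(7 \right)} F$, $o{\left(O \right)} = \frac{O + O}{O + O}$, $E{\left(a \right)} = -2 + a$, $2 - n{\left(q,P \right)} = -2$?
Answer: $1455$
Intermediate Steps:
$n{\left(q,P \right)} = 4$ ($n{\left(q,P \right)} = 2 - -2 = 2 + 2 = 4$)
$o{\left(O \right)} = 1$ ($o{\left(O \right)} = \frac{2 O}{2 O} = 2 O \frac{1}{2 O} = 1$)
$A{\left(F \right)} = F$ ($A{\left(F \right)} = 1 F = F$)
$u + A{\left(E{\left(n{\left(6,\frac{1}{5 + 0} \right)} \right)} \right)} = 1453 + \left(-2 + 4\right) = 1453 + 2 = 1455$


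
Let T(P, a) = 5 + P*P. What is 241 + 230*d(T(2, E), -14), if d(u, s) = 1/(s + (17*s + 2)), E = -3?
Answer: 6002/25 ≈ 240.08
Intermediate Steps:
T(P, a) = 5 + P²
d(u, s) = 1/(2 + 18*s) (d(u, s) = 1/(s + (2 + 17*s)) = 1/(2 + 18*s))
241 + 230*d(T(2, E), -14) = 241 + 230*(1/(2*(1 + 9*(-14)))) = 241 + 230*(1/(2*(1 - 126))) = 241 + 230*((½)/(-125)) = 241 + 230*((½)*(-1/125)) = 241 + 230*(-1/250) = 241 - 23/25 = 6002/25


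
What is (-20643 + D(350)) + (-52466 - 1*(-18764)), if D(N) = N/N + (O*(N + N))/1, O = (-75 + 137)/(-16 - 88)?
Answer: -711897/13 ≈ -54761.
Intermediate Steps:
O = -31/52 (O = 62/(-104) = 62*(-1/104) = -31/52 ≈ -0.59615)
D(N) = 1 - 31*N/26 (D(N) = N/N - 31*(N + N)/52/1 = 1 - 31*N/26*1 = 1 - 31*N/26)
(-20643 + D(350)) + (-52466 - 1*(-18764)) = (-20643 + (1 - 31/26*350)) + (-52466 - 1*(-18764)) = (-20643 + (1 - 5425/13)) + (-52466 + 18764) = (-20643 - 5412/13) - 33702 = -273771/13 - 33702 = -711897/13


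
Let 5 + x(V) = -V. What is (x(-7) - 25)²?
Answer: 529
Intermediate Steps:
x(V) = -5 - V
(x(-7) - 25)² = ((-5 - 1*(-7)) - 25)² = ((-5 + 7) - 25)² = (2 - 25)² = (-23)² = 529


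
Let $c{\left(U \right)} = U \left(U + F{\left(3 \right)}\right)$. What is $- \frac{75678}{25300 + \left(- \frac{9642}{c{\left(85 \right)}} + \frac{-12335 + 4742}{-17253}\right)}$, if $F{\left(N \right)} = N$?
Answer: $- \frac{1627738425720}{544152862369} \approx -2.9913$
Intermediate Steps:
$c{\left(U \right)} = U \left(3 + U\right)$ ($c{\left(U \right)} = U \left(U + 3\right) = U \left(3 + U\right)$)
$- \frac{75678}{25300 + \left(- \frac{9642}{c{\left(85 \right)}} + \frac{-12335 + 4742}{-17253}\right)} = - \frac{75678}{25300 - \left(9642 \frac{1}{85 \left(3 + 85\right)} - \frac{-12335 + 4742}{-17253}\right)} = - \frac{75678}{25300 - \left(- \frac{2531}{5751} + \frac{9642}{85 \cdot 88}\right)} = - \frac{75678}{25300 + \left(- \frac{9642}{7480} + \frac{2531}{5751}\right)} = - \frac{75678}{25300 + \left(\left(-9642\right) \frac{1}{7480} + \frac{2531}{5751}\right)} = - \frac{75678}{25300 + \left(- \frac{4821}{3740} + \frac{2531}{5751}\right)} = - \frac{75678}{25300 - \frac{18259631}{21508740}} = - \frac{75678}{\frac{544152862369}{21508740}} = \left(-75678\right) \frac{21508740}{544152862369} = - \frac{1627738425720}{544152862369}$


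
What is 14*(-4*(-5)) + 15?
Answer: 295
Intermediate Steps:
14*(-4*(-5)) + 15 = 14*20 + 15 = 280 + 15 = 295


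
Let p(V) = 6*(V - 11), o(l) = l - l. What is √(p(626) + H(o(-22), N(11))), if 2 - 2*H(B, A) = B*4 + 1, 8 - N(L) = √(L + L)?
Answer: 11*√122/2 ≈ 60.750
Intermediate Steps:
N(L) = 8 - √2*√L (N(L) = 8 - √(L + L) = 8 - √(2*L) = 8 - √2*√L)
o(l) = 0
H(B, A) = ½ - 2*B (H(B, A) = 1 - (B*4 + 1)/2 = 1 - (4*B + 1)/2 = 1 - (1 + 4*B)/2 = 1 + (-½ - 2*B) = ½ - 2*B)
p(V) = -66 + 6*V (p(V) = 6*(-11 + V) = -66 + 6*V)
√(p(626) + H(o(-22), N(11))) = √((-66 + 6*626) + (½ - 2*0)) = √((-66 + 3756) + (½ + 0)) = √(3690 + ½) = √(7381/2) = 11*√122/2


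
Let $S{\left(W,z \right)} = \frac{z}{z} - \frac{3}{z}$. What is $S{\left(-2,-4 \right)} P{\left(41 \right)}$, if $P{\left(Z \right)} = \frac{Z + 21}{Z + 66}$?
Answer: $\frac{217}{214} \approx 1.014$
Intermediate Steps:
$P{\left(Z \right)} = \frac{21 + Z}{66 + Z}$
$S{\left(W,z \right)} = 1 - \frac{3}{z}$
$S{\left(-2,-4 \right)} P{\left(41 \right)} = \frac{-3 - 4}{-4} \frac{21 + 41}{66 + 41} = \left(- \frac{1}{4}\right) \left(-7\right) \frac{1}{107} \cdot 62 = \frac{7 \cdot \frac{1}{107} \cdot 62}{4} = \frac{7}{4} \cdot \frac{62}{107} = \frac{217}{214}$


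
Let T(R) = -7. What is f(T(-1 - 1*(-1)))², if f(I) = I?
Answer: 49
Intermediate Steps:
f(T(-1 - 1*(-1)))² = (-7)² = 49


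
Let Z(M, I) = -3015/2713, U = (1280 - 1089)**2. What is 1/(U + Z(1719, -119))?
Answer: 2713/98969938 ≈ 2.7412e-5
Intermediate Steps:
U = 36481 (U = 191**2 = 36481)
Z(M, I) = -3015/2713 (Z(M, I) = -3015*1/2713 = -3015/2713)
1/(U + Z(1719, -119)) = 1/(36481 - 3015/2713) = 1/(98969938/2713) = 2713/98969938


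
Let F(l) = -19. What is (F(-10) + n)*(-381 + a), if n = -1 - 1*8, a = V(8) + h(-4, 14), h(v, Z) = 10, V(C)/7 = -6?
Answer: 11564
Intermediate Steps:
V(C) = -42 (V(C) = 7*(-6) = -42)
a = -32 (a = -42 + 10 = -32)
n = -9 (n = -1 - 8 = -9)
(F(-10) + n)*(-381 + a) = (-19 - 9)*(-381 - 32) = -28*(-413) = 11564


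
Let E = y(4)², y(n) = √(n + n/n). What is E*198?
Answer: 990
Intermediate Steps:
y(n) = √(1 + n) (y(n) = √(n + 1) = √(1 + n))
E = 5 (E = (√(1 + 4))² = (√5)² = 5)
E*198 = 5*198 = 990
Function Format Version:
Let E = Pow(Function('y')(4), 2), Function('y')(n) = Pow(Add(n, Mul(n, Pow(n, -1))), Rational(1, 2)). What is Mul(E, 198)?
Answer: 990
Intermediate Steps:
Function('y')(n) = Pow(Add(1, n), Rational(1, 2)) (Function('y')(n) = Pow(Add(n, 1), Rational(1, 2)) = Pow(Add(1, n), Rational(1, 2)))
E = 5 (E = Pow(Pow(Add(1, 4), Rational(1, 2)), 2) = Pow(Pow(5, Rational(1, 2)), 2) = 5)
Mul(E, 198) = Mul(5, 198) = 990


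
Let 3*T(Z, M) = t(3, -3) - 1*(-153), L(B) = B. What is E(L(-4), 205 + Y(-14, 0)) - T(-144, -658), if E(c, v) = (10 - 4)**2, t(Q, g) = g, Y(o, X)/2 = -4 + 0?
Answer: -14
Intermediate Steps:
Y(o, X) = -8 (Y(o, X) = 2*(-4 + 0) = 2*(-4) = -8)
E(c, v) = 36 (E(c, v) = 6**2 = 36)
T(Z, M) = 50 (T(Z, M) = (-3 - 1*(-153))/3 = (-3 + 153)/3 = (1/3)*150 = 50)
E(L(-4), 205 + Y(-14, 0)) - T(-144, -658) = 36 - 1*50 = 36 - 50 = -14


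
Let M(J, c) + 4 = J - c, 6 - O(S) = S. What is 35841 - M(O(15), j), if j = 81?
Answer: 35935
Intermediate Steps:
O(S) = 6 - S
M(J, c) = -4 + J - c (M(J, c) = -4 + (J - c) = -4 + J - c)
35841 - M(O(15), j) = 35841 - (-4 + (6 - 1*15) - 1*81) = 35841 - (-4 + (6 - 15) - 81) = 35841 - (-4 - 9 - 81) = 35841 - 1*(-94) = 35841 + 94 = 35935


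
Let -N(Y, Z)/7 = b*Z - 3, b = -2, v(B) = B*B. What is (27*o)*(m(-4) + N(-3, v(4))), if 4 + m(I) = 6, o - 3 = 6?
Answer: 60021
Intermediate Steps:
o = 9 (o = 3 + 6 = 9)
m(I) = 2 (m(I) = -4 + 6 = 2)
v(B) = B²
N(Y, Z) = 21 + 14*Z (N(Y, Z) = -7*(-2*Z - 3) = -7*(-3 - 2*Z) = 21 + 14*Z)
(27*o)*(m(-4) + N(-3, v(4))) = (27*9)*(2 + (21 + 14*4²)) = 243*(2 + (21 + 14*16)) = 243*(2 + (21 + 224)) = 243*(2 + 245) = 243*247 = 60021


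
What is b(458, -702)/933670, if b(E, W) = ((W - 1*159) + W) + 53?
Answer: -151/93367 ≈ -0.0016173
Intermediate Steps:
b(E, W) = -106 + 2*W (b(E, W) = ((W - 159) + W) + 53 = ((-159 + W) + W) + 53 = (-159 + 2*W) + 53 = -106 + 2*W)
b(458, -702)/933670 = (-106 + 2*(-702))/933670 = (-106 - 1404)*(1/933670) = -1510*1/933670 = -151/93367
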